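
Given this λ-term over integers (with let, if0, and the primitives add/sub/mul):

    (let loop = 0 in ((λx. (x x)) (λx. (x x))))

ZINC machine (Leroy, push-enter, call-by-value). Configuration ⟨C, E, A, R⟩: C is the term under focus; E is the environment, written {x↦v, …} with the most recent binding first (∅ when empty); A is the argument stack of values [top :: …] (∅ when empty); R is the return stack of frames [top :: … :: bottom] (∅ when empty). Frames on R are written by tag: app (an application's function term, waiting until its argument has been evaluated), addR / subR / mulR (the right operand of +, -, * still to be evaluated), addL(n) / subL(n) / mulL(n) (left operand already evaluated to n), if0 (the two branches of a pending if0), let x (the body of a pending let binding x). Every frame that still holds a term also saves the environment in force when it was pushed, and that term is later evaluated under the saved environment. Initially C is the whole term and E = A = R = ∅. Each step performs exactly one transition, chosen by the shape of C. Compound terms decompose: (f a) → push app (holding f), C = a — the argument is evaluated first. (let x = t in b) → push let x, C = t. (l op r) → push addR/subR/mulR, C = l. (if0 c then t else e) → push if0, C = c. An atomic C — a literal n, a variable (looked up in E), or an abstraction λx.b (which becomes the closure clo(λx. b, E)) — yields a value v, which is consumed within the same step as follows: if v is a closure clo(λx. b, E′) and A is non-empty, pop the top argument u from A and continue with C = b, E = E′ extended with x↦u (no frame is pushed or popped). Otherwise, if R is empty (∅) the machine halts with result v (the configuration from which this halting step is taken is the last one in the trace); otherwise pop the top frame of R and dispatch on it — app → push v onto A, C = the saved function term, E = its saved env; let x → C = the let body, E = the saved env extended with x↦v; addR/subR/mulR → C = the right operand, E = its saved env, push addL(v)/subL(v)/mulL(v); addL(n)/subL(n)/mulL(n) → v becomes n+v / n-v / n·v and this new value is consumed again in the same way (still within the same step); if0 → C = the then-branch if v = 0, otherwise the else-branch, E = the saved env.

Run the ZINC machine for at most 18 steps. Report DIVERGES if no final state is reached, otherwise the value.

Answer: DIVERGES (no final state within 18 steps)

Machine steps:
[0] ⟨C=(let loop = 0 in ((λx. (x x)) (λx. (x x)))); E=∅; A=∅; R=∅⟩
[1] ⟨C=0; E=∅; A=∅; R=[let loop]⟩
[2] ⟨C=((λx. (x x)) (λx. (x x))); E={loop↦0}; A=∅; R=∅⟩
[3] ⟨C=(λx. (x x)); E={loop↦0}; A=∅; R=[app]⟩
[4] ⟨C=(λx. (x x)); E={loop↦0}; A=[clo(λx. (x x), {loop↦0})]; R=∅⟩
[5] ⟨C=(x x); E={x↦clo(λx. (x x), {loop↦0}), loop↦0}; A=∅; R=∅⟩
[6] ⟨C=x; E={x↦clo(λx. (x x), {loop↦0}), loop↦0}; A=∅; R=[app]⟩
[7] ⟨C=x; E={x↦clo(λx. (x x), {loop↦0}), loop↦0}; A=[clo(λx. (x x), {loop↦0})]; R=∅⟩
… configuration repeats with period 3 (steps 5–7 recur indefinitely) …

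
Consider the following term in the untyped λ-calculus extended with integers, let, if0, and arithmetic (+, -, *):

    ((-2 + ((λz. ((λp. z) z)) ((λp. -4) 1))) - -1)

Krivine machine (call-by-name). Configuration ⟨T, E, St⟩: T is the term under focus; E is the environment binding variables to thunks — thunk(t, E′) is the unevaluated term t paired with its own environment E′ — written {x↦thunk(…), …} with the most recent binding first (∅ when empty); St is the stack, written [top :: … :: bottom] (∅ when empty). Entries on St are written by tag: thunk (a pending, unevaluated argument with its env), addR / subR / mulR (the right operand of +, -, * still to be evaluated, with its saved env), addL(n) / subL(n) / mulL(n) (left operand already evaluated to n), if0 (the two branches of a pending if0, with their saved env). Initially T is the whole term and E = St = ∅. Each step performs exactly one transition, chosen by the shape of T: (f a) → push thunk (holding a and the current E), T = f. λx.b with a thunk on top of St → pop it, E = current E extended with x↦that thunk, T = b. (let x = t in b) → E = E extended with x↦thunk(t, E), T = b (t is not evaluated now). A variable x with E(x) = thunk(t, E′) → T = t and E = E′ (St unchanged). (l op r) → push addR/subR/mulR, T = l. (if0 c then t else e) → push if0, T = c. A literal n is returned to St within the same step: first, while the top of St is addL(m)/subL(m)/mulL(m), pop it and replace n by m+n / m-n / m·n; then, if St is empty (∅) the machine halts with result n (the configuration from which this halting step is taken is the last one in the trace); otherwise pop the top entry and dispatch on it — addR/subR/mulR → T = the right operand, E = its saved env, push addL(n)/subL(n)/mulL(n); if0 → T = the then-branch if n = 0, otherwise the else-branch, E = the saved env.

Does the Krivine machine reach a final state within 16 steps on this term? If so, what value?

step 0: ⟨T=((-2 + ((λz. ((λp. z) z)) ((λp. -4) 1))) - -1); E=∅; St=∅⟩
step 1: ⟨T=(-2 + ((λz. ((λp. z) z)) ((λp. -4) 1))); E=∅; St=[subR]⟩
step 2: ⟨T=-2; E=∅; St=[addR :: subR]⟩
step 3: ⟨T=((λz. ((λp. z) z)) ((λp. -4) 1)); E=∅; St=[addL(-2) :: subR]⟩
step 4: ⟨T=(λz. ((λp. z) z)); E=∅; St=[thunk :: addL(-2) :: subR]⟩
step 5: ⟨T=((λp. z) z); E={z↦thunk(((λp. -4) 1), ∅)}; St=[addL(-2) :: subR]⟩
step 6: ⟨T=(λp. z); E={z↦thunk(((λp. -4) 1), ∅)}; St=[thunk :: addL(-2) :: subR]⟩
step 7: ⟨T=z; E={p↦thunk(z, {z↦thunk(((λp. -4) 1), ∅)}), z↦thunk(((λp. -4) 1), ∅)}; St=[addL(-2) :: subR]⟩
step 8: ⟨T=((λp. -4) 1); E=∅; St=[addL(-2) :: subR]⟩
step 9: ⟨T=(λp. -4); E=∅; St=[thunk :: addL(-2) :: subR]⟩
step 10: ⟨T=-4; E={p↦thunk(1, ∅)}; St=[addL(-2) :: subR]⟩
step 11: ⟨T=-1; E=∅; St=[subL(-6)]⟩
→ final value -5

Answer: -5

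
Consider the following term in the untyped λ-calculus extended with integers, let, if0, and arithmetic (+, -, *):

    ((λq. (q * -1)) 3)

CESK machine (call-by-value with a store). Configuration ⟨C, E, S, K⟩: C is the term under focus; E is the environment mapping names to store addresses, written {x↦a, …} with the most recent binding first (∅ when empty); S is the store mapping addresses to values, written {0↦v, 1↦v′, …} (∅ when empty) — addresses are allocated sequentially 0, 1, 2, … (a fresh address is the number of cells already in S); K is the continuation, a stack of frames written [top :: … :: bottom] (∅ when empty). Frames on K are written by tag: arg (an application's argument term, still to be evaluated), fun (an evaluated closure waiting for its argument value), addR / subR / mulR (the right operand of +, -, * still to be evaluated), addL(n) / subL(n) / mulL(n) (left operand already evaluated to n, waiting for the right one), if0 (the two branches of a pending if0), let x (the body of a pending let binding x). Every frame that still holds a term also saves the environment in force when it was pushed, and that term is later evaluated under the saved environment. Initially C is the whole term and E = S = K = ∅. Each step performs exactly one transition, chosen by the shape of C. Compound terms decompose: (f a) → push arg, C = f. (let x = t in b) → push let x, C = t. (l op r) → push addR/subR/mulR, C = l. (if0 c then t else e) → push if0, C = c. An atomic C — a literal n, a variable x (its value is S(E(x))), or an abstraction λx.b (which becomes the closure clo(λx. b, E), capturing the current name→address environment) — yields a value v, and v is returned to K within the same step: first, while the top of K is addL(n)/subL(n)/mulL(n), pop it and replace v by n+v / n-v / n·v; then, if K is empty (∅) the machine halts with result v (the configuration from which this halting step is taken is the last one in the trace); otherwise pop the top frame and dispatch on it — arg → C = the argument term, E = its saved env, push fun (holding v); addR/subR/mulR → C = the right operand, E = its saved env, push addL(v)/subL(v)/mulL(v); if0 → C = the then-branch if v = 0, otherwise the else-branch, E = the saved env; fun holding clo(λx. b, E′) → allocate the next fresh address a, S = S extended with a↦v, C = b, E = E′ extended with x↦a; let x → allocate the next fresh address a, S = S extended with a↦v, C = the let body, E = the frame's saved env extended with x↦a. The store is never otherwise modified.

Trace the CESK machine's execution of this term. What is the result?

Answer: -3

Execution trace:
t=0: <C=((λq. (q * -1)) 3), E=∅, S=∅, K=∅>
t=1: <C=(λq. (q * -1)), E=∅, S=∅, K=[arg]>
t=2: <C=3, E=∅, S=∅, K=[fun]>
t=3: <C=(q * -1), E={q↦0}, S={0↦3}, K=∅>
t=4: <C=q, E={q↦0}, S={0↦3}, K=[mulR]>
t=5: <C=-1, E={q↦0}, S={0↦3}, K=[mulL(3)]>
→ final value -3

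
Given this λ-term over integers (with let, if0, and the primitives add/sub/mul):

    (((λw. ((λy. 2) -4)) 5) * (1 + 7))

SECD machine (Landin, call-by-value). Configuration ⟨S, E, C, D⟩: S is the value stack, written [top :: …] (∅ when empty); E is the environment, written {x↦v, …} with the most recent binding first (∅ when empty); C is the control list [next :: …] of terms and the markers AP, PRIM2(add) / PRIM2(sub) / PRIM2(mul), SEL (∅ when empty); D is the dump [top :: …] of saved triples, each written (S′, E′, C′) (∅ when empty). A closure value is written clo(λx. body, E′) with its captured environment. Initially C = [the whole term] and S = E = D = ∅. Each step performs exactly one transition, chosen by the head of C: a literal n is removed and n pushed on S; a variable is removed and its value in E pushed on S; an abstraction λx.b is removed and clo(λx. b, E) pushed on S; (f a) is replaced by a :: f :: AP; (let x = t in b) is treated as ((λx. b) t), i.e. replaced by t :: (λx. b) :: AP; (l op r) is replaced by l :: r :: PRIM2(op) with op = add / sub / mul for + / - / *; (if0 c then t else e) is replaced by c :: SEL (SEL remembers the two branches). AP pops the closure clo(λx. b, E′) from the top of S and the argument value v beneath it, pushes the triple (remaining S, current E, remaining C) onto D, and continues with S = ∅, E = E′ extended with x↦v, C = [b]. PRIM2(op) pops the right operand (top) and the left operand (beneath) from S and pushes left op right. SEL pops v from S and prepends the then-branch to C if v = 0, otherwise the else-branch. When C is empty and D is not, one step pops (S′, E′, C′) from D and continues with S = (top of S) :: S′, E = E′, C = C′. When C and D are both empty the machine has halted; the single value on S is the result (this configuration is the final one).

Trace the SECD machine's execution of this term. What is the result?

Answer: 16

Execution trace:
t=0: <S=∅, E=∅, C=[(((λw. ((λy. 2) -4)) 5) * (1 + 7))], D=∅>
t=1: <S=∅, E=∅, C=[((λw. ((λy. 2) -4)) 5) :: (1 + 7) :: PRIM2(mul)], D=∅>
t=2: <S=∅, E=∅, C=[5 :: (λw. ((λy. 2) -4)) :: AP :: (1 + 7) :: PRIM2(mul)], D=∅>
t=3: <S=[5], E=∅, C=[(λw. ((λy. 2) -4)) :: AP :: (1 + 7) :: PRIM2(mul)], D=∅>
t=4: <S=[clo(λw. ((λy. 2) -4), ∅) :: 5], E=∅, C=[AP :: (1 + 7) :: PRIM2(mul)], D=∅>
t=5: <S=∅, E={w↦5}, C=[((λy. 2) -4)], D=[(∅, ∅, [(1 + 7) :: PRIM2(mul)])]>
t=6: <S=∅, E={w↦5}, C=[-4 :: (λy. 2) :: AP], D=[(∅, ∅, [(1 + 7) :: PRIM2(mul)])]>
t=7: <S=[-4], E={w↦5}, C=[(λy. 2) :: AP], D=[(∅, ∅, [(1 + 7) :: PRIM2(mul)])]>
t=8: <S=[clo(λy. 2, {w↦5}) :: -4], E={w↦5}, C=[AP], D=[(∅, ∅, [(1 + 7) :: PRIM2(mul)])]>
t=9: <S=∅, E={y↦-4, w↦5}, C=[2], D=[(∅, {w↦5}, ∅) :: (∅, ∅, [(1 + 7) :: PRIM2(mul)])]>
t=10: <S=[2], E={y↦-4, w↦5}, C=∅, D=[(∅, {w↦5}, ∅) :: (∅, ∅, [(1 + 7) :: PRIM2(mul)])]>
t=11: <S=[2], E={w↦5}, C=∅, D=[(∅, ∅, [(1 + 7) :: PRIM2(mul)])]>
t=12: <S=[2], E=∅, C=[(1 + 7) :: PRIM2(mul)], D=∅>
t=13: <S=[2], E=∅, C=[1 :: 7 :: PRIM2(add) :: PRIM2(mul)], D=∅>
t=14: <S=[1 :: 2], E=∅, C=[7 :: PRIM2(add) :: PRIM2(mul)], D=∅>
t=15: <S=[7 :: 1 :: 2], E=∅, C=[PRIM2(add) :: PRIM2(mul)], D=∅>
t=16: <S=[8 :: 2], E=∅, C=[PRIM2(mul)], D=∅>
t=17: <S=[16], E=∅, C=∅, D=∅>
→ final value 16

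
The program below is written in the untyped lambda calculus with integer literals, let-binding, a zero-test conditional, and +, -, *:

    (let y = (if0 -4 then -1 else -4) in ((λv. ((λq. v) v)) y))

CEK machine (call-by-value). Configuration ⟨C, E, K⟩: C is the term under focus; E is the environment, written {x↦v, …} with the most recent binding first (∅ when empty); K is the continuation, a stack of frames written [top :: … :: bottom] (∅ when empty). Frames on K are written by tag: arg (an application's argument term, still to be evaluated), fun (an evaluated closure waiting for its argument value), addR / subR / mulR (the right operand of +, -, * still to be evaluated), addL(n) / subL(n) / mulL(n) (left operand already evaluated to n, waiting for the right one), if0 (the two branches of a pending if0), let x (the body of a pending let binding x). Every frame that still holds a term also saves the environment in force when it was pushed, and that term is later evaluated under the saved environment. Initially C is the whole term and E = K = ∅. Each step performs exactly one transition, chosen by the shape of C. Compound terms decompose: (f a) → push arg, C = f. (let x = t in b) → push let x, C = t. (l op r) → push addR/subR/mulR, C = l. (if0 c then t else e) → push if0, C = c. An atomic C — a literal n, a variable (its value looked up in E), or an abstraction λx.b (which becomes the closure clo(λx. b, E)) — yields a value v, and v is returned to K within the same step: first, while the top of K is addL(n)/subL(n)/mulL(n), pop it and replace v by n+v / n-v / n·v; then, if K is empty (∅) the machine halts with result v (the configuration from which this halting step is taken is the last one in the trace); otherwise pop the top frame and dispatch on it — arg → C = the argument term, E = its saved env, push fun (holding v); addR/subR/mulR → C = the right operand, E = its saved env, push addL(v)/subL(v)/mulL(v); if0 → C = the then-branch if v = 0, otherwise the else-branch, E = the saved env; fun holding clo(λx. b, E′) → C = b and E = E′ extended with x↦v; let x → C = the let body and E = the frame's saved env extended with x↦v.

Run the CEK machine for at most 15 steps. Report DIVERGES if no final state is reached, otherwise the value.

Answer: -4

Derivation:
0. [C=(let y = (if0 -4 then -1 else -4) in ((λv. ((λq. v) v)) y)) | E=∅ | K=∅]
1. [C=(if0 -4 then -1 else -4) | E=∅ | K=[let y]]
2. [C=-4 | E=∅ | K=[if0 :: let y]]
3. [C=-4 | E=∅ | K=[let y]]
4. [C=((λv. ((λq. v) v)) y) | E={y↦-4} | K=∅]
5. [C=(λv. ((λq. v) v)) | E={y↦-4} | K=[arg]]
6. [C=y | E={y↦-4} | K=[fun]]
7. [C=((λq. v) v) | E={v↦-4, y↦-4} | K=∅]
8. [C=(λq. v) | E={v↦-4, y↦-4} | K=[arg]]
9. [C=v | E={v↦-4, y↦-4} | K=[fun]]
10. [C=v | E={q↦-4, v↦-4, y↦-4} | K=∅]
→ final value -4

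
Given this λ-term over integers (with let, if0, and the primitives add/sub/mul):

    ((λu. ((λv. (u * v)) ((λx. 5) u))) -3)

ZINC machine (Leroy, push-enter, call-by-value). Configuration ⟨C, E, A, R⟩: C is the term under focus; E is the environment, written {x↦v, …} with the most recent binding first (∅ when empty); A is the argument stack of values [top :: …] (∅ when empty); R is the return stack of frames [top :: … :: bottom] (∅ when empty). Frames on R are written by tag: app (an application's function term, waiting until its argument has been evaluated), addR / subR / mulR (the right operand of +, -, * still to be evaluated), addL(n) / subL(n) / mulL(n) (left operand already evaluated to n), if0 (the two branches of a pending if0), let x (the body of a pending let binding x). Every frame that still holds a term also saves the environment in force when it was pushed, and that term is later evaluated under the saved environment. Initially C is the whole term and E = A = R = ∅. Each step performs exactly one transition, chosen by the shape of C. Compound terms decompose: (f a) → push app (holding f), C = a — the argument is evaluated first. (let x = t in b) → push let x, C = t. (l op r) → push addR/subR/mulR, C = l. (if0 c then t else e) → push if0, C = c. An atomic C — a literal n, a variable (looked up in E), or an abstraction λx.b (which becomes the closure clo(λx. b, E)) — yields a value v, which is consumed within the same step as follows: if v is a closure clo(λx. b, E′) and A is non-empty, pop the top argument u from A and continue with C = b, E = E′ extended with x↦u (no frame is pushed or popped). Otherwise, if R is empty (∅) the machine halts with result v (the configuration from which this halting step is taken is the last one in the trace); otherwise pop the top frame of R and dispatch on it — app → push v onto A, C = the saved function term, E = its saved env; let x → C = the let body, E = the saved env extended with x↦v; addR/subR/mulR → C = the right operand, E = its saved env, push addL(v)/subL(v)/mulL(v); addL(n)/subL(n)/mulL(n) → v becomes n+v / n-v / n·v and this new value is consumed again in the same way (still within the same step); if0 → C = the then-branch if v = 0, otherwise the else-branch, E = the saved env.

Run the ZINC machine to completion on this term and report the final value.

Answer: -15

Execution trace:
step 0: ⟨C=((λu. ((λv. (u * v)) ((λx. 5) u))) -3); E=∅; A=∅; R=∅⟩
step 1: ⟨C=-3; E=∅; A=∅; R=[app]⟩
step 2: ⟨C=(λu. ((λv. (u * v)) ((λx. 5) u))); E=∅; A=[-3]; R=∅⟩
step 3: ⟨C=((λv. (u * v)) ((λx. 5) u)); E={u↦-3}; A=∅; R=∅⟩
step 4: ⟨C=((λx. 5) u); E={u↦-3}; A=∅; R=[app]⟩
step 5: ⟨C=u; E={u↦-3}; A=∅; R=[app :: app]⟩
step 6: ⟨C=(λx. 5); E={u↦-3}; A=[-3]; R=[app]⟩
step 7: ⟨C=5; E={x↦-3, u↦-3}; A=∅; R=[app]⟩
step 8: ⟨C=(λv. (u * v)); E={u↦-3}; A=[5]; R=∅⟩
step 9: ⟨C=(u * v); E={v↦5, u↦-3}; A=∅; R=∅⟩
step 10: ⟨C=u; E={v↦5, u↦-3}; A=∅; R=[mulR]⟩
step 11: ⟨C=v; E={v↦5, u↦-3}; A=∅; R=[mulL(-3)]⟩
→ final value -15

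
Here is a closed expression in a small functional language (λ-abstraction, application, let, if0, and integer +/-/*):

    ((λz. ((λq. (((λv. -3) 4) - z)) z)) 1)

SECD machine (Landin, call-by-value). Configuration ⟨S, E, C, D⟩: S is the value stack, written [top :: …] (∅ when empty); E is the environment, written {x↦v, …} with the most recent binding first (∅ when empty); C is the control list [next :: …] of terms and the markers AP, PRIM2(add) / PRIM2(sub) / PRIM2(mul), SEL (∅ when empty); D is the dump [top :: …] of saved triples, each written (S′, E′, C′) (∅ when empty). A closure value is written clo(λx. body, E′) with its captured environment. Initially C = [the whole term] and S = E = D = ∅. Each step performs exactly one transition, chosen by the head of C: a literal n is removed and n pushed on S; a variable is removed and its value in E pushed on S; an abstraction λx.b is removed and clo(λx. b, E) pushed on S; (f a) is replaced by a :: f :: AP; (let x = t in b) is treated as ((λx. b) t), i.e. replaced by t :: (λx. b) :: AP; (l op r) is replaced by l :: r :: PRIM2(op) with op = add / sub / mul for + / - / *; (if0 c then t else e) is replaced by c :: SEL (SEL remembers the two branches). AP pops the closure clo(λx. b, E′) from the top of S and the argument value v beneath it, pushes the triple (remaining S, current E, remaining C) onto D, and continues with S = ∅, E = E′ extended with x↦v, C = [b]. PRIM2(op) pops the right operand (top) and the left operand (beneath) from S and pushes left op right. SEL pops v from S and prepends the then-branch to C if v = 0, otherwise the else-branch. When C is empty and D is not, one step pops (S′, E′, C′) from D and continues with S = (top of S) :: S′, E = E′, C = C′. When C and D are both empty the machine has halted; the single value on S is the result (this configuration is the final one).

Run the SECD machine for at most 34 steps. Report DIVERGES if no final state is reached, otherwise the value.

Answer: -4

Machine steps:
0. <S=∅, E=∅, C=[((λz. ((λq. (((λv. -3) 4) - z)) z)) 1)], D=∅>
1. <S=∅, E=∅, C=[1 :: (λz. ((λq. (((λv. -3) 4) - z)) z)) :: AP], D=∅>
2. <S=[1], E=∅, C=[(λz. ((λq. (((λv. -3) 4) - z)) z)) :: AP], D=∅>
3. <S=[clo(λz. ((λq. (((λv. -3) 4) - z)) z), ∅) :: 1], E=∅, C=[AP], D=∅>
4. <S=∅, E={z↦1}, C=[((λq. (((λv. -3) 4) - z)) z)], D=[(∅, ∅, ∅)]>
5. <S=∅, E={z↦1}, C=[z :: (λq. (((λv. -3) 4) - z)) :: AP], D=[(∅, ∅, ∅)]>
6. <S=[1], E={z↦1}, C=[(λq. (((λv. -3) 4) - z)) :: AP], D=[(∅, ∅, ∅)]>
7. <S=[clo(λq. (((λv. -3) 4) - z), {z↦1}) :: 1], E={z↦1}, C=[AP], D=[(∅, ∅, ∅)]>
8. <S=∅, E={q↦1, z↦1}, C=[(((λv. -3) 4) - z)], D=[(∅, {z↦1}, ∅) :: (∅, ∅, ∅)]>
9. <S=∅, E={q↦1, z↦1}, C=[((λv. -3) 4) :: z :: PRIM2(sub)], D=[(∅, {z↦1}, ∅) :: (∅, ∅, ∅)]>
10. <S=∅, E={q↦1, z↦1}, C=[4 :: (λv. -3) :: AP :: z :: PRIM2(sub)], D=[(∅, {z↦1}, ∅) :: (∅, ∅, ∅)]>
11. <S=[4], E={q↦1, z↦1}, C=[(λv. -3) :: AP :: z :: PRIM2(sub)], D=[(∅, {z↦1}, ∅) :: (∅, ∅, ∅)]>
12. <S=[clo(λv. -3, {q↦1, z↦1}) :: 4], E={q↦1, z↦1}, C=[AP :: z :: PRIM2(sub)], D=[(∅, {z↦1}, ∅) :: (∅, ∅, ∅)]>
13. <S=∅, E={v↦4, q↦1, z↦1}, C=[-3], D=[(∅, {q↦1, z↦1}, [z :: PRIM2(sub)]) :: (∅, {z↦1}, ∅) :: (∅, ∅, ∅)]>
14. <S=[-3], E={v↦4, q↦1, z↦1}, C=∅, D=[(∅, {q↦1, z↦1}, [z :: PRIM2(sub)]) :: (∅, {z↦1}, ∅) :: (∅, ∅, ∅)]>
15. <S=[-3], E={q↦1, z↦1}, C=[z :: PRIM2(sub)], D=[(∅, {z↦1}, ∅) :: (∅, ∅, ∅)]>
16. <S=[1 :: -3], E={q↦1, z↦1}, C=[PRIM2(sub)], D=[(∅, {z↦1}, ∅) :: (∅, ∅, ∅)]>
17. <S=[-4], E={q↦1, z↦1}, C=∅, D=[(∅, {z↦1}, ∅) :: (∅, ∅, ∅)]>
18. <S=[-4], E={z↦1}, C=∅, D=[(∅, ∅, ∅)]>
19. <S=[-4], E=∅, C=∅, D=∅>
→ final value -4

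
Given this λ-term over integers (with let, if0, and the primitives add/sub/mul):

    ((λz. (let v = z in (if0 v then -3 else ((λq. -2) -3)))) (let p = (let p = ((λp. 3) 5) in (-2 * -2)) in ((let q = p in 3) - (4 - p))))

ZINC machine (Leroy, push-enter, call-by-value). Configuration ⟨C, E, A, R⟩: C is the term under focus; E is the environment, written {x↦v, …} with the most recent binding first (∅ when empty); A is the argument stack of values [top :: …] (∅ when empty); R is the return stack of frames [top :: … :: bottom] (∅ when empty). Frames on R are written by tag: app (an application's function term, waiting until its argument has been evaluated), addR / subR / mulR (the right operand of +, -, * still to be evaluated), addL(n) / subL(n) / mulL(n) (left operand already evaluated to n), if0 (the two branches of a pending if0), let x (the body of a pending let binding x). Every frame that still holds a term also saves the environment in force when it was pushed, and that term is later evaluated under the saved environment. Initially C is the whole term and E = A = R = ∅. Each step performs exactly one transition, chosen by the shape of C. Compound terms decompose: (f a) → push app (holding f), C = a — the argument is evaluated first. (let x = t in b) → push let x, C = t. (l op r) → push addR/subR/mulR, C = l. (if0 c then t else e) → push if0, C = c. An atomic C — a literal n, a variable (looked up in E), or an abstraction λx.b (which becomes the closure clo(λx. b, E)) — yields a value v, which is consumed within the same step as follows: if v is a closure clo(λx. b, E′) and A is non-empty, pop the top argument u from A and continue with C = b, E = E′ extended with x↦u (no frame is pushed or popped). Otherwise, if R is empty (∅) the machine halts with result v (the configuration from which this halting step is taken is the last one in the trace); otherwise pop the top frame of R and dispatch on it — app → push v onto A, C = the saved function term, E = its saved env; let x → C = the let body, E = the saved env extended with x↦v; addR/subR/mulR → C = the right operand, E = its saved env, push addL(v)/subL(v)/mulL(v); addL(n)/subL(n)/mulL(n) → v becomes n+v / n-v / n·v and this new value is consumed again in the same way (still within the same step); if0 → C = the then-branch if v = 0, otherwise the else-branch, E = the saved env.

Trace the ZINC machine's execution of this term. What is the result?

step 0: ⟨C=((λz. (let v = z in (if0 v then -3 else ((λq. -2) -3)))) (let p = (let p = ((λp. 3) 5) in (-2 * -2)) in ((let q = p in 3) - (4 - p)))); E=∅; A=∅; R=∅⟩
step 1: ⟨C=(let p = (let p = ((λp. 3) 5) in (-2 * -2)) in ((let q = p in 3) - (4 - p))); E=∅; A=∅; R=[app]⟩
step 2: ⟨C=(let p = ((λp. 3) 5) in (-2 * -2)); E=∅; A=∅; R=[let p :: app]⟩
step 3: ⟨C=((λp. 3) 5); E=∅; A=∅; R=[let p :: let p :: app]⟩
step 4: ⟨C=5; E=∅; A=∅; R=[app :: let p :: let p :: app]⟩
step 5: ⟨C=(λp. 3); E=∅; A=[5]; R=[let p :: let p :: app]⟩
step 6: ⟨C=3; E={p↦5}; A=∅; R=[let p :: let p :: app]⟩
step 7: ⟨C=(-2 * -2); E={p↦3}; A=∅; R=[let p :: app]⟩
step 8: ⟨C=-2; E={p↦3}; A=∅; R=[mulR :: let p :: app]⟩
step 9: ⟨C=-2; E={p↦3}; A=∅; R=[mulL(-2) :: let p :: app]⟩
step 10: ⟨C=((let q = p in 3) - (4 - p)); E={p↦4}; A=∅; R=[app]⟩
step 11: ⟨C=(let q = p in 3); E={p↦4}; A=∅; R=[subR :: app]⟩
step 12: ⟨C=p; E={p↦4}; A=∅; R=[let q :: subR :: app]⟩
step 13: ⟨C=3; E={q↦4, p↦4}; A=∅; R=[subR :: app]⟩
step 14: ⟨C=(4 - p); E={p↦4}; A=∅; R=[subL(3) :: app]⟩
step 15: ⟨C=4; E={p↦4}; A=∅; R=[subR :: subL(3) :: app]⟩
step 16: ⟨C=p; E={p↦4}; A=∅; R=[subL(4) :: subL(3) :: app]⟩
step 17: ⟨C=(λz. (let v = z in (if0 v then -3 else ((λq. -2) -3)))); E=∅; A=[3]; R=∅⟩
step 18: ⟨C=(let v = z in (if0 v then -3 else ((λq. -2) -3))); E={z↦3}; A=∅; R=∅⟩
step 19: ⟨C=z; E={z↦3}; A=∅; R=[let v]⟩
step 20: ⟨C=(if0 v then -3 else ((λq. -2) -3)); E={v↦3, z↦3}; A=∅; R=∅⟩
step 21: ⟨C=v; E={v↦3, z↦3}; A=∅; R=[if0]⟩
step 22: ⟨C=((λq. -2) -3); E={v↦3, z↦3}; A=∅; R=∅⟩
step 23: ⟨C=-3; E={v↦3, z↦3}; A=∅; R=[app]⟩
step 24: ⟨C=(λq. -2); E={v↦3, z↦3}; A=[-3]; R=∅⟩
step 25: ⟨C=-2; E={q↦-3, v↦3, z↦3}; A=∅; R=∅⟩
→ final value -2

Answer: -2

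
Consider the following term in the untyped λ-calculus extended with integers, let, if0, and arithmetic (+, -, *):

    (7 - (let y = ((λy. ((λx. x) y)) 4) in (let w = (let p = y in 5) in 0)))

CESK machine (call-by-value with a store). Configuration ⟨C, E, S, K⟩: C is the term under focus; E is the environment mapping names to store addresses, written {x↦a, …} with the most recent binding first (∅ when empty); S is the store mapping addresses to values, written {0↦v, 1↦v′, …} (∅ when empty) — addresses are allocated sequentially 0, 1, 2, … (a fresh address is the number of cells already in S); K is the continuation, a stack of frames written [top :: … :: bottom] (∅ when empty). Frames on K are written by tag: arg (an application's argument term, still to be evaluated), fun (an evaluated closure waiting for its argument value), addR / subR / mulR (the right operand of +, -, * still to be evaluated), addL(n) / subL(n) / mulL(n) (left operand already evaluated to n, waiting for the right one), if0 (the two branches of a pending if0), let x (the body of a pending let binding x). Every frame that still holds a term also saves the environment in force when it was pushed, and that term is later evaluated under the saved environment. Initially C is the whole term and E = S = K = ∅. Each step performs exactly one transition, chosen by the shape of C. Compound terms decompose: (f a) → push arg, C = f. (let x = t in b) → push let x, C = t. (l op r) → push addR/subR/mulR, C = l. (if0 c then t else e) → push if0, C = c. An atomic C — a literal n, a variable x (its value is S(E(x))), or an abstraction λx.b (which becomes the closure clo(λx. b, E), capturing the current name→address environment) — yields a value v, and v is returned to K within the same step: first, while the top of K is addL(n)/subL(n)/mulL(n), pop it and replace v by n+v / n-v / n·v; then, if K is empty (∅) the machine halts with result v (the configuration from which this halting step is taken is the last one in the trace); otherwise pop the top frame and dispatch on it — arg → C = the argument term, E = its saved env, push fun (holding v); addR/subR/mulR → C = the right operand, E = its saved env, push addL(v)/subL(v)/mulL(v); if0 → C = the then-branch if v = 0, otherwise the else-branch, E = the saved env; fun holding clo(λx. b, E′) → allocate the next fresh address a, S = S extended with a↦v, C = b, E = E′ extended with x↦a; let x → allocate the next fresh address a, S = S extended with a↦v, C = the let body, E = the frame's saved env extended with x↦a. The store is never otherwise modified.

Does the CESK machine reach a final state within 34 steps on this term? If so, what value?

Answer: 7

Execution trace:
step 0: ⟨C=(7 - (let y = ((λy. ((λx. x) y)) 4) in (let w = (let p = y in 5) in 0))); E=∅; S=∅; K=∅⟩
step 1: ⟨C=7; E=∅; S=∅; K=[subR]⟩
step 2: ⟨C=(let y = ((λy. ((λx. x) y)) 4) in (let w = (let p = y in 5) in 0)); E=∅; S=∅; K=[subL(7)]⟩
step 3: ⟨C=((λy. ((λx. x) y)) 4); E=∅; S=∅; K=[let y :: subL(7)]⟩
step 4: ⟨C=(λy. ((λx. x) y)); E=∅; S=∅; K=[arg :: let y :: subL(7)]⟩
step 5: ⟨C=4; E=∅; S=∅; K=[fun :: let y :: subL(7)]⟩
step 6: ⟨C=((λx. x) y); E={y↦0}; S={0↦4}; K=[let y :: subL(7)]⟩
step 7: ⟨C=(λx. x); E={y↦0}; S={0↦4}; K=[arg :: let y :: subL(7)]⟩
step 8: ⟨C=y; E={y↦0}; S={0↦4}; K=[fun :: let y :: subL(7)]⟩
step 9: ⟨C=x; E={x↦1, y↦0}; S={0↦4, 1↦4}; K=[let y :: subL(7)]⟩
step 10: ⟨C=(let w = (let p = y in 5) in 0); E={y↦2}; S={0↦4, 1↦4, 2↦4}; K=[subL(7)]⟩
step 11: ⟨C=(let p = y in 5); E={y↦2}; S={0↦4, 1↦4, 2↦4}; K=[let w :: subL(7)]⟩
step 12: ⟨C=y; E={y↦2}; S={0↦4, 1↦4, 2↦4}; K=[let p :: let w :: subL(7)]⟩
step 13: ⟨C=5; E={p↦3, y↦2}; S={0↦4, 1↦4, 2↦4, 3↦4}; K=[let w :: subL(7)]⟩
step 14: ⟨C=0; E={w↦4, y↦2}; S={0↦4, 1↦4, 2↦4, 3↦4, 4↦5}; K=[subL(7)]⟩
→ final value 7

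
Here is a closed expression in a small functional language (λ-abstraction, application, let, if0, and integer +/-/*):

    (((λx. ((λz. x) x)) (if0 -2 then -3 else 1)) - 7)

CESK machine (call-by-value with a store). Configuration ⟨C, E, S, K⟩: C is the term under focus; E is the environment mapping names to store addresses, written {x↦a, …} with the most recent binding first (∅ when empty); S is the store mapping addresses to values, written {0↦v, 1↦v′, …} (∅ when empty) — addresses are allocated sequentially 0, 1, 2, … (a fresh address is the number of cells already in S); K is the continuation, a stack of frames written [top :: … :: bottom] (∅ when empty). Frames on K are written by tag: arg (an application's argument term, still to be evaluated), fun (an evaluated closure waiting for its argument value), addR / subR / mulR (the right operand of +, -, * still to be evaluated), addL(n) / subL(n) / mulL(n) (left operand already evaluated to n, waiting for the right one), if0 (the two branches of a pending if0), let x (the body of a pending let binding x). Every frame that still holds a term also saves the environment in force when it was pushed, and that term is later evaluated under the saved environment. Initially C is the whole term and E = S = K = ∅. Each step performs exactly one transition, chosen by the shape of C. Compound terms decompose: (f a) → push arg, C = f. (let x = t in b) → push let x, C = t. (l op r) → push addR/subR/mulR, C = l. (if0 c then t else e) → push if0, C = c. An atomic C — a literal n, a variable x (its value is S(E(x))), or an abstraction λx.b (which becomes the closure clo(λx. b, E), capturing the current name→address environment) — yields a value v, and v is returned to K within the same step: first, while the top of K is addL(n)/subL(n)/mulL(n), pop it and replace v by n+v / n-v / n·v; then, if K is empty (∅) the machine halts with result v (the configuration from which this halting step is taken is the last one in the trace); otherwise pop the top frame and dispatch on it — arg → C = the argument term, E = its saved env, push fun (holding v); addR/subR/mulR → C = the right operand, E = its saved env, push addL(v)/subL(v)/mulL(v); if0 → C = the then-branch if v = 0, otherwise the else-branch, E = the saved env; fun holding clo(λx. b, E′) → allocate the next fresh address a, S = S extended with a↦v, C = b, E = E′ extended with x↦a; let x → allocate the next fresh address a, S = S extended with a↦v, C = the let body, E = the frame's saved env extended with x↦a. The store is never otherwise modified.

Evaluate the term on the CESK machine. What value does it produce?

[0] [C=(((λx. ((λz. x) x)) (if0 -2 then -3 else 1)) - 7) | E=∅ | S=∅ | K=∅]
[1] [C=((λx. ((λz. x) x)) (if0 -2 then -3 else 1)) | E=∅ | S=∅ | K=[subR]]
[2] [C=(λx. ((λz. x) x)) | E=∅ | S=∅ | K=[arg :: subR]]
[3] [C=(if0 -2 then -3 else 1) | E=∅ | S=∅ | K=[fun :: subR]]
[4] [C=-2 | E=∅ | S=∅ | K=[if0 :: fun :: subR]]
[5] [C=1 | E=∅ | S=∅ | K=[fun :: subR]]
[6] [C=((λz. x) x) | E={x↦0} | S={0↦1} | K=[subR]]
[7] [C=(λz. x) | E={x↦0} | S={0↦1} | K=[arg :: subR]]
[8] [C=x | E={x↦0} | S={0↦1} | K=[fun :: subR]]
[9] [C=x | E={z↦1, x↦0} | S={0↦1, 1↦1} | K=[subR]]
[10] [C=7 | E=∅ | S={0↦1, 1↦1} | K=[subL(1)]]
→ final value -6

Answer: -6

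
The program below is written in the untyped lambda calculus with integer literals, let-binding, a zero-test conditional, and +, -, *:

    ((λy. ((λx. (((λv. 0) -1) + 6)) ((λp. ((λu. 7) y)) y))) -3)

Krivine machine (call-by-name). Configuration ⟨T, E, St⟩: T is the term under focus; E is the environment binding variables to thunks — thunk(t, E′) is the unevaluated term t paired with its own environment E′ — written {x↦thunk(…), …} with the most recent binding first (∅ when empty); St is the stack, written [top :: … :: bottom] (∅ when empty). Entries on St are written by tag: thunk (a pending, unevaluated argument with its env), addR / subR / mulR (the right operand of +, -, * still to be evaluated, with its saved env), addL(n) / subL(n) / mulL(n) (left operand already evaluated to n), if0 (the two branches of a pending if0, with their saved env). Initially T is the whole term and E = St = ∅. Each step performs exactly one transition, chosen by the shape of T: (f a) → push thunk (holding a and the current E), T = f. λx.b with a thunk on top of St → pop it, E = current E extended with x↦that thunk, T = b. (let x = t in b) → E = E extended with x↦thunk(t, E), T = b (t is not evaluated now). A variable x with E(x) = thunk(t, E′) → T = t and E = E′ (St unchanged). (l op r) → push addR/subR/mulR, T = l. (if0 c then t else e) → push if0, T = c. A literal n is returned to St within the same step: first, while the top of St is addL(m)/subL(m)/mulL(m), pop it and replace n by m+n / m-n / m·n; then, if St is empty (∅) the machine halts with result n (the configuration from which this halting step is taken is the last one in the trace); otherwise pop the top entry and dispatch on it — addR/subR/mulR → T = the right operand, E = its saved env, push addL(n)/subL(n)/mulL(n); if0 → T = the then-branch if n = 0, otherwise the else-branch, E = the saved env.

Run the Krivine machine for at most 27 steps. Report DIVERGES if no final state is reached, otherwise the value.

t=0: <T=((λy. ((λx. (((λv. 0) -1) + 6)) ((λp. ((λu. 7) y)) y))) -3), E=∅, St=∅>
t=1: <T=(λy. ((λx. (((λv. 0) -1) + 6)) ((λp. ((λu. 7) y)) y))), E=∅, St=[thunk]>
t=2: <T=((λx. (((λv. 0) -1) + 6)) ((λp. ((λu. 7) y)) y)), E={y↦thunk(-3, ∅)}, St=∅>
t=3: <T=(λx. (((λv. 0) -1) + 6)), E={y↦thunk(-3, ∅)}, St=[thunk]>
t=4: <T=(((λv. 0) -1) + 6), E={x↦thunk(((λp. ((λu. 7) y)) y), {y↦thunk(-3, ∅)}), y↦thunk(-3, ∅)}, St=∅>
t=5: <T=((λv. 0) -1), E={x↦thunk(((λp. ((λu. 7) y)) y), {y↦thunk(-3, ∅)}), y↦thunk(-3, ∅)}, St=[addR]>
t=6: <T=(λv. 0), E={x↦thunk(((λp. ((λu. 7) y)) y), {y↦thunk(-3, ∅)}), y↦thunk(-3, ∅)}, St=[thunk :: addR]>
t=7: <T=0, E={v↦thunk(-1, {x↦thunk(((λp. ((λu. 7) y)) y), {y↦thunk(-3, ∅)}), y↦thunk(-3, ∅)}), x↦thunk(((λp. ((λu. 7) y)) y), {y↦thunk(-3, ∅)}), y↦thunk(-3, ∅)}, St=[addR]>
t=8: <T=6, E={x↦thunk(((λp. ((λu. 7) y)) y), {y↦thunk(-3, ∅)}), y↦thunk(-3, ∅)}, St=[addL(0)]>
→ final value 6

Answer: 6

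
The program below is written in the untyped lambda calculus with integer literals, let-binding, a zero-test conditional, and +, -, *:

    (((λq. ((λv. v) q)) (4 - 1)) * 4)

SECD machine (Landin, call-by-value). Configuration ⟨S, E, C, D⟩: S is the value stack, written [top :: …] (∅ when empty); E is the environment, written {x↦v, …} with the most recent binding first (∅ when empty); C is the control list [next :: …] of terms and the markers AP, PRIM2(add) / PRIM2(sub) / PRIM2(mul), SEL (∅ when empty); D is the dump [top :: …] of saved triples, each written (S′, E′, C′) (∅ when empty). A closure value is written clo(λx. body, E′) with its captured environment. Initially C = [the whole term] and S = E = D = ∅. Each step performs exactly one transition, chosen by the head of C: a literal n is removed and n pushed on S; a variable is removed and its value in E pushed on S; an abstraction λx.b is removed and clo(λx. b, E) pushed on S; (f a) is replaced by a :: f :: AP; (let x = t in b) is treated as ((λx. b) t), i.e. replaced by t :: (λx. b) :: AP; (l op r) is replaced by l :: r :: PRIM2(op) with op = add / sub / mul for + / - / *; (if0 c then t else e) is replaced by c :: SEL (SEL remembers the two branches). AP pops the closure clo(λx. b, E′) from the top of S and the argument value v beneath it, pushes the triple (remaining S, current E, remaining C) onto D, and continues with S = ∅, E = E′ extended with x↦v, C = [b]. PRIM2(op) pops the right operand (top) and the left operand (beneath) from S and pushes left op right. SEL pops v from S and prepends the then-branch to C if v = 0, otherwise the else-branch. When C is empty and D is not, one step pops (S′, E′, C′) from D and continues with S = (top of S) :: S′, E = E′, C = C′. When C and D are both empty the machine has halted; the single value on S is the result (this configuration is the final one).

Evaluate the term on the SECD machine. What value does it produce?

t=0: <S=∅, E=∅, C=[(((λq. ((λv. v) q)) (4 - 1)) * 4)], D=∅>
t=1: <S=∅, E=∅, C=[((λq. ((λv. v) q)) (4 - 1)) :: 4 :: PRIM2(mul)], D=∅>
t=2: <S=∅, E=∅, C=[(4 - 1) :: (λq. ((λv. v) q)) :: AP :: 4 :: PRIM2(mul)], D=∅>
t=3: <S=∅, E=∅, C=[4 :: 1 :: PRIM2(sub) :: (λq. ((λv. v) q)) :: AP :: 4 :: PRIM2(mul)], D=∅>
t=4: <S=[4], E=∅, C=[1 :: PRIM2(sub) :: (λq. ((λv. v) q)) :: AP :: 4 :: PRIM2(mul)], D=∅>
t=5: <S=[1 :: 4], E=∅, C=[PRIM2(sub) :: (λq. ((λv. v) q)) :: AP :: 4 :: PRIM2(mul)], D=∅>
t=6: <S=[3], E=∅, C=[(λq. ((λv. v) q)) :: AP :: 4 :: PRIM2(mul)], D=∅>
t=7: <S=[clo(λq. ((λv. v) q), ∅) :: 3], E=∅, C=[AP :: 4 :: PRIM2(mul)], D=∅>
t=8: <S=∅, E={q↦3}, C=[((λv. v) q)], D=[(∅, ∅, [4 :: PRIM2(mul)])]>
t=9: <S=∅, E={q↦3}, C=[q :: (λv. v) :: AP], D=[(∅, ∅, [4 :: PRIM2(mul)])]>
t=10: <S=[3], E={q↦3}, C=[(λv. v) :: AP], D=[(∅, ∅, [4 :: PRIM2(mul)])]>
t=11: <S=[clo(λv. v, {q↦3}) :: 3], E={q↦3}, C=[AP], D=[(∅, ∅, [4 :: PRIM2(mul)])]>
t=12: <S=∅, E={v↦3, q↦3}, C=[v], D=[(∅, {q↦3}, ∅) :: (∅, ∅, [4 :: PRIM2(mul)])]>
t=13: <S=[3], E={v↦3, q↦3}, C=∅, D=[(∅, {q↦3}, ∅) :: (∅, ∅, [4 :: PRIM2(mul)])]>
t=14: <S=[3], E={q↦3}, C=∅, D=[(∅, ∅, [4 :: PRIM2(mul)])]>
t=15: <S=[3], E=∅, C=[4 :: PRIM2(mul)], D=∅>
t=16: <S=[4 :: 3], E=∅, C=[PRIM2(mul)], D=∅>
t=17: <S=[12], E=∅, C=∅, D=∅>
→ final value 12

Answer: 12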